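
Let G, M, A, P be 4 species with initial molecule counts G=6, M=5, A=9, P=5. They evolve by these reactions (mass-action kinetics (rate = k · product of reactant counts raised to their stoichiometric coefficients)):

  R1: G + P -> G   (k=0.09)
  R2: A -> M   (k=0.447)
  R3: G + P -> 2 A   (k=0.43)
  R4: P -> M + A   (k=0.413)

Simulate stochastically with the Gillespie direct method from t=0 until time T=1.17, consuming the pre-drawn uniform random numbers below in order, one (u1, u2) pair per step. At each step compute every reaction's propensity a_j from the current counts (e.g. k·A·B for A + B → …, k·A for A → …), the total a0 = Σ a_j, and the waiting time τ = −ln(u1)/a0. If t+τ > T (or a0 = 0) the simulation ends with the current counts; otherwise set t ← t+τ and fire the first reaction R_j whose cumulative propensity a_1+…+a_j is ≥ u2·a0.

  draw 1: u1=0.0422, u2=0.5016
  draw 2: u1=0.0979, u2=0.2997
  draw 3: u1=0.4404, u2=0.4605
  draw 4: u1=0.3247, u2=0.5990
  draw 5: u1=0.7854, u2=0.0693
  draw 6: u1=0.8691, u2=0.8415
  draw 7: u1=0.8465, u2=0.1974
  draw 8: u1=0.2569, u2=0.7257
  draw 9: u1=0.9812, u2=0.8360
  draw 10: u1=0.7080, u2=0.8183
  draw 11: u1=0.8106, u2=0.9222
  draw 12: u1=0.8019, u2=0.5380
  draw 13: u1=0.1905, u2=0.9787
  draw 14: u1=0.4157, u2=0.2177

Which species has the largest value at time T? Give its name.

Dominant species at T: M

t=0.000: G=6 M=5 A=9 P=5
Draw 1: a1=2.700, a2=4.023, a3=12.900, a4=2.065, a0=21.688; τ=−ln(0.0422)/21.688=0.146 → t=0.146; u2·a0=0.5016·21.688=10.879; a1+a2=6.723 < 10.879 ≤ a1+…+a3=19.623 → R3 fires; G=5 M=5 A=11 P=4
Draw 2: a1=1.800, a2=4.917, a3=8.600, a4=1.652, a0=16.969; τ=−ln(0.0979)/16.969=0.137 → t=0.283; u2·a0=0.2997·16.969=5.086; a1=1.800 < 5.086 ≤ a1+a2=6.717 → R2 fires; G=5 M=6 A=10 P=4
Draw 3: a1=1.800, a2=4.470, a3=8.600, a4=1.652, a0=16.522; τ=−ln(0.4404)/16.522=0.050 → t=0.333; u2·a0=0.4605·16.522=7.608; a1+a2=6.270 < 7.608 ≤ a1+…+a3=14.870 → R3 fires; G=4 M=6 A=12 P=3
Draw 4: a1=1.080, a2=5.364, a3=5.160, a4=1.239, a0=12.843; τ=−ln(0.3247)/12.843=0.088 → t=0.420; u2·a0=0.5990·12.843=7.693; a1+a2=6.444 < 7.693 ≤ a1+…+a3=11.604 → R3 fires; G=3 M=6 A=14 P=2
Draw 5: a1=0.540, a2=6.258, a3=2.580, a4=0.826, a0=10.204; τ=−ln(0.7854)/10.204=0.024 → t=0.444; u2·a0=0.0693·10.204=0.707; a1=0.540 < 0.707 ≤ a1+a2=6.798 → R2 fires; G=3 M=7 A=13 P=2
Draw 6: a1=0.540, a2=5.811, a3=2.580, a4=0.826, a0=9.757; τ=−ln(0.8691)/9.757=0.014 → t=0.458; u2·a0=0.8415·9.757=8.211; a1+a2=6.351 < 8.211 ≤ a1+…+a3=8.931 → R3 fires; G=2 M=7 A=15 P=1
Draw 7: a1=0.180, a2=6.705, a3=0.860, a4=0.413, a0=8.158; τ=−ln(0.8465)/8.158=0.020 → t=0.479; u2·a0=0.1974·8.158=1.610; a1=0.180 < 1.610 ≤ a1+a2=6.885 → R2 fires; G=2 M=8 A=14 P=1
Draw 8: a1=0.180, a2=6.258, a3=0.860, a4=0.413, a0=7.711; τ=−ln(0.2569)/7.711=0.176 → t=0.655; u2·a0=0.7257·7.711=5.596; a1=0.180 < 5.596 ≤ a1+a2=6.438 → R2 fires; G=2 M=9 A=13 P=1
Draw 9: a1=0.180, a2=5.811, a3=0.860, a4=0.413, a0=7.264; τ=−ln(0.9812)/7.264=0.003 → t=0.657; u2·a0=0.8360·7.264=6.073; a1+a2=5.991 < 6.073 ≤ a1+…+a3=6.851 → R3 fires; G=1 M=9 A=15 P=0
Draw 10: a1=0.000, a2=6.705, a3=0.000, a4=0.000, a0=6.705; τ=−ln(0.7080)/6.705=0.052 → t=0.709; u2·a0=0.8183·6.705=5.487; a1=0.000 < 5.487 ≤ a1+a2=6.705 → R2 fires; G=1 M=10 A=14 P=0
Draw 11: a1=0.000, a2=6.258, a3=0.000, a4=0.000, a0=6.258; τ=−ln(0.8106)/6.258=0.034 → t=0.743; u2·a0=0.9222·6.258=5.771; a1=0.000 < 5.771 ≤ a1+a2=6.258 → R2 fires; G=1 M=11 A=13 P=0
Draw 12: a1=0.000, a2=5.811, a3=0.000, a4=0.000, a0=5.811; τ=−ln(0.8019)/5.811=0.038 → t=0.781; u2·a0=0.5380·5.811=3.126; a1=0.000 < 3.126 ≤ a1+a2=5.811 → R2 fires; G=1 M=12 A=12 P=0
Draw 13: a1=0.000, a2=5.364, a3=0.000, a4=0.000, a0=5.364; τ=−ln(0.1905)/5.364=0.309 → t=1.090; u2·a0=0.9787·5.364=5.250; a1=0.000 < 5.250 ≤ a1+a2=5.364 → R2 fires; G=1 M=13 A=11 P=0
Draw 14: a1=0.000, a2=4.917, a3=0.000, a4=0.000, a0=4.917; τ=−ln(0.4157)/4.917=0.179 → t=1.268 > T=1.17: stop.
At T=1.17: G=1 M=13 A=11 P=0; the largest is M.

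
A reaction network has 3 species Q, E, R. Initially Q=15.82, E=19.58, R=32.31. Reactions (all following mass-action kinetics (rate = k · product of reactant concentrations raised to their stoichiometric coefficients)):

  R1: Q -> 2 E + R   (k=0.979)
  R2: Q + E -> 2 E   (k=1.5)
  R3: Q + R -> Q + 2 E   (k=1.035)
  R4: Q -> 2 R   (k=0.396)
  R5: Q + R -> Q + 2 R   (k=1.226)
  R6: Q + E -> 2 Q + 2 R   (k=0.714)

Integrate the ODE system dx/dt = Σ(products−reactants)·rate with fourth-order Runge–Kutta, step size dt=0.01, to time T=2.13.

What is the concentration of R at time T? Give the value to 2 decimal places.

R at T = 64.52

RK4 with dt=0.01: 213 steps to T=2.13. Trajectory (selected grid times):
t=0.00: Q=15.82 E=19.58 R=32.31
t=0.24: Q=0.00 E=76.74 R=64.52
t=0.47: Q=0.00 E=76.74 R=64.52
t=0.71: Q=0.00 E=76.74 R=64.52
t=0.95: Q=0.00 E=76.74 R=64.52
t=1.18: Q=0.00 E=76.74 R=64.52
t=1.42: Q=0.00 E=76.74 R=64.52
t=1.66: Q=0.00 E=76.74 R=64.52
t=1.89: Q=0.00 E=76.74 R=64.52
t=2.13: Q=0.00 E=76.74 R=64.52
Read off R at T=2.13: 64.52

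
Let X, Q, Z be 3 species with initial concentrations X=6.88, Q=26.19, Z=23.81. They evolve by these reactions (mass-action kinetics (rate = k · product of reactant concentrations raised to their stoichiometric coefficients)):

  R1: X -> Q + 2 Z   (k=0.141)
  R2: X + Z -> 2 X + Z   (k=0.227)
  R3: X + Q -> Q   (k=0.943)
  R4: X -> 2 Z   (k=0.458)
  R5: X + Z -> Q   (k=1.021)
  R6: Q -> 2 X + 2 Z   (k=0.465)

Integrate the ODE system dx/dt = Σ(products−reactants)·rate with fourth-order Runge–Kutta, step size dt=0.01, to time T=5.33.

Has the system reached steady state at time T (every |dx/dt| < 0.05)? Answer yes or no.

Steady state at T: no

RK4 with dt=0.01: 533 steps to T=5.33. Trajectory (selected grid times):
t=0.00: X=6.88 Q=26.19 Z=23.81
t=0.59: X=0.54 Q=29.97 Z=28.76
t=1.18: X=0.50 Q=31.68 Z=35.89
t=1.78: X=0.48 Q=34.29 Z=42.86
t=2.37: X=0.46 Q=37.56 Z=49.79
t=2.96: X=0.45 Q=41.50 Z=57.05
t=3.55: X=0.45 Q=46.08 Z=64.82
t=4.15: X=0.45 Q=51.44 Z=73.41
t=4.74: X=0.44 Q=57.43 Z=82.68
t=5.33: X=0.44 Q=64.21 Z=92.92
Rates at T: R1=0.0624, R2=9.3356, R3=26.7985, R4=0.2027, R5=41.9895, R6=29.8581
dx/dt at T (Σ net stoichiometry × rate): X=-0.0012, Q=+12.1938, Z=+18.2570
Largest |dx/dt| is |+18.2570| (Z) ≥ 0.05 → not steady.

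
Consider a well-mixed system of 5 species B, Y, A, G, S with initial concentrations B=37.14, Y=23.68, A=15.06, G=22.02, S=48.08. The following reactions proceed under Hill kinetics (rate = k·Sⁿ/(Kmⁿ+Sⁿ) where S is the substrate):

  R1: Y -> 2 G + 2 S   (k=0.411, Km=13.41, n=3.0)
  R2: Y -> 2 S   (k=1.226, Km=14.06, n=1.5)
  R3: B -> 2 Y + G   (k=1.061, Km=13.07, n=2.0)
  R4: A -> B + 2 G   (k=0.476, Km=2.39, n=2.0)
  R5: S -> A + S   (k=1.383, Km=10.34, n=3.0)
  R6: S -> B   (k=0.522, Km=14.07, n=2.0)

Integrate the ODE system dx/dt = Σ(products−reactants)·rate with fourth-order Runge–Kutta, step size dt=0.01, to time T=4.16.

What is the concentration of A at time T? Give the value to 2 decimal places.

A at T = 18.83

RK4 with dt=0.01: 416 steps to T=4.16. Trajectory (selected grid times):
t=0.00: B=37.14 Y=23.68 A=15.06 G=22.02 S=48.08
t=0.46: B=37.14 Y=24.00 A=15.48 G=23.20 S=48.96
t=0.92: B=37.14 Y=24.32 A=15.89 G=24.39 S=49.84
t=1.39: B=37.15 Y=24.64 A=16.32 G=25.60 S=50.74
t=1.85: B=37.15 Y=24.95 A=16.73 G=26.79 S=51.64
t=2.31: B=37.15 Y=25.25 A=17.15 G=27.98 S=52.54
t=2.77: B=37.16 Y=25.56 A=17.57 G=29.18 S=53.44
t=3.24: B=37.16 Y=25.87 A=17.99 G=30.40 S=54.37
t=3.70: B=37.17 Y=26.17 A=18.41 G=31.60 S=55.29
t=4.16: B=37.18 Y=26.46 A=18.83 G=32.79 S=56.20
Read off A at T=4.16: 18.83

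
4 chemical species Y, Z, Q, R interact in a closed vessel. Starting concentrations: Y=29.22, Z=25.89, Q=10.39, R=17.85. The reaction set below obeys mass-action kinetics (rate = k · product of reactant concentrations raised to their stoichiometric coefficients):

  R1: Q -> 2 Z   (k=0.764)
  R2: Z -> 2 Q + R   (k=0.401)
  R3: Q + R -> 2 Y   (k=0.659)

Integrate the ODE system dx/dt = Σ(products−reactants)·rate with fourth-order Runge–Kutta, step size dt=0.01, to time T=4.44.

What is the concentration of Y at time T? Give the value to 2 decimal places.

Y at T = 148.36

RK4 with dt=0.01: 444 steps to T=4.44. Trajectory (selected grid times):
t=0.00: Y=29.22 Z=25.89 Q=10.39 R=17.85
t=0.49: Y=60.04 Z=24.15 Q=3.30 R=7.40
t=0.99: Y=74.37 Z=22.28 Q=4.03 R=4.88
t=1.48: Y=86.05 Z=21.38 Q=5.04 R=3.31
t=1.97: Y=96.23 Z=21.41 Q=6.23 R=2.41
t=2.47: Y=105.91 Z=22.28 Q=7.50 R=1.94
t=2.96: Y=115.40 Z=23.85 Q=8.75 R=1.71
t=3.45: Y=125.40 Z=25.98 Q=10.02 R=1.60
t=3.95: Y=136.45 Z=28.67 Q=11.35 R=1.55
t=4.44: Y=148.36 Z=31.76 Q=12.75 R=1.52
Read off Y at T=4.44: 148.36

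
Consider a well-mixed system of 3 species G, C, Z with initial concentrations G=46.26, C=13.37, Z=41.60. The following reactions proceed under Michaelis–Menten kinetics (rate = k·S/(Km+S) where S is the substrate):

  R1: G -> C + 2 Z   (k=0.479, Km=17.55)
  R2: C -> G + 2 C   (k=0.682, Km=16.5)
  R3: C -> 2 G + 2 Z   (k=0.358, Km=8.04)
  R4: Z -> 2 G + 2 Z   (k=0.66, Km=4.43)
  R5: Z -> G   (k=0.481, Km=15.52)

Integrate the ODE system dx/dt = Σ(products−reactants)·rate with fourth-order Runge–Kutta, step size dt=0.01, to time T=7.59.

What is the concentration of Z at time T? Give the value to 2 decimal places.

Z at T = 52.45

RK4 with dt=0.01: 759 steps to T=7.59. Trajectory (selected grid times):
t=0.00: G=46.26 C=13.37 Z=41.60
t=0.84: G=47.90 C=13.73 Z=42.77
t=1.69: G=49.57 C=14.10 Z=43.96
t=2.53: G=51.23 C=14.48 Z=45.15
t=3.37: G=52.90 C=14.85 Z=46.34
t=4.22: G=54.60 C=15.24 Z=47.56
t=5.06: G=56.29 C=15.62 Z=48.77
t=5.90: G=57.98 C=16.01 Z=49.98
t=6.75: G=59.71 C=16.41 Z=51.22
t=7.59: G=61.42 C=16.81 Z=52.45
Read off Z at T=7.59: 52.45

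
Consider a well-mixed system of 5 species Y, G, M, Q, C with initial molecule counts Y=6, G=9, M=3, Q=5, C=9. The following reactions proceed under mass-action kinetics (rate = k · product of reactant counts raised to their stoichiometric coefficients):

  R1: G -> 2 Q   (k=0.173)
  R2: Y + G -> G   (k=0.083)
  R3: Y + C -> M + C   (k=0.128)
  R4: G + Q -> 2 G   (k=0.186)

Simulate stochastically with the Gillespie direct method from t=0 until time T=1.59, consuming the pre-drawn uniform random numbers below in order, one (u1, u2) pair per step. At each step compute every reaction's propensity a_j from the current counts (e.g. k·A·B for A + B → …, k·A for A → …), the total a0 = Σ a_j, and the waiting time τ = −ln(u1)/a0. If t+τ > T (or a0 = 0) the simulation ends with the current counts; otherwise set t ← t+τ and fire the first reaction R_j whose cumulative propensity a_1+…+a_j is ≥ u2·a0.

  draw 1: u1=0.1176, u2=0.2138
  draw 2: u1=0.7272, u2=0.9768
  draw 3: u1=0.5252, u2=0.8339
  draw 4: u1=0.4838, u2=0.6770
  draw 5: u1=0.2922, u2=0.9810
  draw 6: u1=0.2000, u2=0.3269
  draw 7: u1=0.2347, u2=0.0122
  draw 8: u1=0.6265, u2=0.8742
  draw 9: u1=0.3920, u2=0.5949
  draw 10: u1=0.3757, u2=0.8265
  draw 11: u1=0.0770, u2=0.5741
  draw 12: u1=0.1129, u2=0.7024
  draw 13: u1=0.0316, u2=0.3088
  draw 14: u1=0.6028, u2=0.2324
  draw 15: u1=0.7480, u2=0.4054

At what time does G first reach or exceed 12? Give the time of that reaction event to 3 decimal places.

Threshold first reached at t = 0.190

t=0.000: Y=6 G=9 M=3 Q=5 C=9
Draw 1: a1=1.557, a2=4.482, a3=6.912, a4=8.370, a0=21.321; τ=−ln(0.1176)/21.321=0.100 → t=0.100; u2·a0=0.2138·21.321=4.558; a1=1.557 < 4.558 ≤ a1+a2=6.039 → R2 fires; Y=5 G=9 M=3 Q=5 C=9
Draw 2: a1=1.557, a2=3.735, a3=5.760, a4=8.370, a0=19.422; τ=−ln(0.7272)/19.422=0.016 → t=0.117; u2·a0=0.9768·19.422=18.971; a1+…+a3=11.052 < 18.971 ≤ a1+…+a4=19.422 → R4 fires; Y=5 G=10 M=3 Q=4 C=9
Draw 3: a1=1.730, a2=4.150, a3=5.760, a4=7.440, a0=19.080; τ=−ln(0.5252)/19.080=0.034 → t=0.151; u2·a0=0.8339·19.080=15.911; a1+…+a3=11.640 < 15.911 ≤ a1+…+a4=19.080 → R4 fires; Y=5 G=11 M=3 Q=3 C=9
Draw 4: a1=1.903, a2=4.565, a3=5.760, a4=6.138, a0=18.366; τ=−ln(0.4838)/18.366=0.040 → t=0.190; u2·a0=0.6770·18.366=12.434; a1+…+a3=12.228 < 12.434 ≤ a1+…+a4=18.366 → R4 fires; Y=5 G=12 M=3 Q=2 C=9
Draw 5: a1=2.076, a2=4.980, a3=5.760, a4=4.464, a0=17.280; τ=−ln(0.2922)/17.280=0.071 → t=0.261; u2·a0=0.9810·17.280=16.952; a1+…+a3=12.816 < 16.952 ≤ a1+…+a4=17.280 → R4 fires; Y=5 G=13 M=3 Q=1 C=9
Draw 6: a1=2.249, a2=5.395, a3=5.760, a4=2.418, a0=15.822; τ=−ln(0.2000)/15.822=0.102 → t=0.363; u2·a0=0.3269·15.822=5.172; a1=2.249 < 5.172 ≤ a1+a2=7.644 → R2 fires; Y=4 G=13 M=3 Q=1 C=9
Draw 7: a1=2.249, a2=4.316, a3=4.608, a4=2.418, a0=13.591; τ=−ln(0.2347)/13.591=0.107 → t=0.470; u2·a0=0.0122·13.591=0.166 ≤ a1=2.249 → R1 fires; Y=4 G=12 M=3 Q=3 C=9
Draw 8: a1=2.076, a2=3.984, a3=4.608, a4=6.696, a0=17.364; τ=−ln(0.6265)/17.364=0.027 → t=0.497; u2·a0=0.8742·17.364=15.180; a1+…+a3=10.668 < 15.180 ≤ a1+…+a4=17.364 → R4 fires; Y=4 G=13 M=3 Q=2 C=9
Draw 9: a1=2.249, a2=4.316, a3=4.608, a4=4.836, a0=16.009; τ=−ln(0.3920)/16.009=0.058 → t=0.555; u2·a0=0.5949·16.009=9.524; a1+a2=6.565 < 9.524 ≤ a1+…+a3=11.173 → R3 fires; Y=3 G=13 M=4 Q=2 C=9
Draw 10: a1=2.249, a2=3.237, a3=3.456, a4=4.836, a0=13.778; τ=−ln(0.3757)/13.778=0.071 → t=0.626; u2·a0=0.8265·13.778=11.388; a1+…+a3=8.942 < 11.388 ≤ a1+…+a4=13.778 → R4 fires; Y=3 G=14 M=4 Q=1 C=9
Draw 11: a1=2.422, a2=3.486, a3=3.456, a4=2.604, a0=11.968; τ=−ln(0.0770)/11.968=0.214 → t=0.840; u2·a0=0.5741·11.968=6.871; a1+a2=5.908 < 6.871 ≤ a1+…+a3=9.364 → R3 fires; Y=2 G=14 M=5 Q=1 C=9
Draw 12: a1=2.422, a2=2.324, a3=2.304, a4=2.604, a0=9.654; τ=−ln(0.1129)/9.654=0.226 → t=1.066; u2·a0=0.7024·9.654=6.781; a1+a2=4.746 < 6.781 ≤ a1+…+a3=7.050 → R3 fires; Y=1 G=14 M=6 Q=1 C=9
Draw 13: a1=2.422, a2=1.162, a3=1.152, a4=2.604, a0=7.340; τ=−ln(0.0316)/7.340=0.471 → t=1.537; u2·a0=0.3088·7.340=2.267 ≤ a1=2.422 → R1 fires; Y=1 G=13 M=6 Q=3 C=9
Draw 14: a1=2.249, a2=1.079, a3=1.152, a4=7.254, a0=11.734; τ=−ln(0.6028)/11.734=0.043 → t=1.580; u2·a0=0.2324·11.734=2.727; a1=2.249 < 2.727 ≤ a1+a2=3.328 → R2 fires; Y=0 G=13 M=6 Q=3 C=9
Draw 15: a1=2.249, a2=0.000, a3=0.000, a4=7.254, a0=9.503; τ=−ln(0.7480)/9.503=0.031 → t=1.611 > T=1.59: stop.
G first becomes ≥ 12 when it reaches 12 at the event at t=0.190.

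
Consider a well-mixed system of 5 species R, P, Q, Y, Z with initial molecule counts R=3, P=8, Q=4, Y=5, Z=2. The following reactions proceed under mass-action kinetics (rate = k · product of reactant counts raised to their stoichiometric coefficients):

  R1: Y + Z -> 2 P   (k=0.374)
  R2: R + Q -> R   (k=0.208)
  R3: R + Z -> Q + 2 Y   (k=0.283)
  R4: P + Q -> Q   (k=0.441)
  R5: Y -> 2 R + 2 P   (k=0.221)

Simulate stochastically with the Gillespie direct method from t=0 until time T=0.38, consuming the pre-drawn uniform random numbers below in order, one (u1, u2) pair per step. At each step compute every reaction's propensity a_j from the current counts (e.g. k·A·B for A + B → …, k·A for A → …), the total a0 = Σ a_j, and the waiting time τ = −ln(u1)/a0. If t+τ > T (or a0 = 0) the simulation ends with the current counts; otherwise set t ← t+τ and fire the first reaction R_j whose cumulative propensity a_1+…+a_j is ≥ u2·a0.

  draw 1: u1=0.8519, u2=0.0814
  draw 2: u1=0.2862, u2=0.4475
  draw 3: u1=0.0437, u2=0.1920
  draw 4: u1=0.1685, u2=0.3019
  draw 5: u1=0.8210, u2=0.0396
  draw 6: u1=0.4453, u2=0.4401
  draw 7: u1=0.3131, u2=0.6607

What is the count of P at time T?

t=0.000: R=3 P=8 Q=4 Y=5 Z=2
Draw 1: a1=3.740, a2=2.496, a3=1.698, a4=14.112, a5=1.105, a0=23.151; τ=−ln(0.8519)/23.151=0.007 → t=0.007; u2·a0=0.0814·23.151=1.884 ≤ a1=3.740 → R1 fires; R=3 P=10 Q=4 Y=4 Z=1
Draw 2: a1=1.496, a2=2.496, a3=0.849, a4=17.640, a5=0.884, a0=23.365; τ=−ln(0.2862)/23.365=0.054 → t=0.060; u2·a0=0.4475·23.365=10.456; a1+…+a3=4.841 < 10.456 ≤ a1+…+a4=22.481 → R4 fires; R=3 P=9 Q=4 Y=4 Z=1
Draw 3: a1=1.496, a2=2.496, a3=0.849, a4=15.876, a5=0.884, a0=21.601; τ=−ln(0.0437)/21.601=0.145 → t=0.205; u2·a0=0.1920·21.601=4.147; a1+a2=3.992 < 4.147 ≤ a1+…+a3=4.841 → R3 fires; R=2 P=9 Q=5 Y=6 Z=0
Draw 4: a1=0.000, a2=2.080, a3=0.000, a4=19.845, a5=1.326, a0=23.251; τ=−ln(0.1685)/23.251=0.077 → t=0.282; u2·a0=0.3019·23.251=7.019; a1+…+a3=2.080 < 7.019 ≤ a1+…+a4=21.925 → R4 fires; R=2 P=8 Q=5 Y=6 Z=0
Draw 5: a1=0.000, a2=2.080, a3=0.000, a4=17.640, a5=1.326, a0=21.046; τ=−ln(0.8210)/21.046=0.009 → t=0.291; u2·a0=0.0396·21.046=0.833; a1=0.000 < 0.833 ≤ a1+a2=2.080 → R2 fires; R=2 P=8 Q=4 Y=6 Z=0
Draw 6: a1=0.000, a2=1.664, a3=0.000, a4=14.112, a5=1.326, a0=17.102; τ=−ln(0.4453)/17.102=0.047 → t=0.339; u2·a0=0.4401·17.102=7.527; a1+…+a3=1.664 < 7.527 ≤ a1+…+a4=15.776 → R4 fires; R=2 P=7 Q=4 Y=6 Z=0
Draw 7: a1=0.000, a2=1.664, a3=0.000, a4=12.348, a5=1.326, a0=15.338; τ=−ln(0.3131)/15.338=0.076 → t=0.414 > T=0.38: stop.
Read off P at T=0.38: 7

P at T = 7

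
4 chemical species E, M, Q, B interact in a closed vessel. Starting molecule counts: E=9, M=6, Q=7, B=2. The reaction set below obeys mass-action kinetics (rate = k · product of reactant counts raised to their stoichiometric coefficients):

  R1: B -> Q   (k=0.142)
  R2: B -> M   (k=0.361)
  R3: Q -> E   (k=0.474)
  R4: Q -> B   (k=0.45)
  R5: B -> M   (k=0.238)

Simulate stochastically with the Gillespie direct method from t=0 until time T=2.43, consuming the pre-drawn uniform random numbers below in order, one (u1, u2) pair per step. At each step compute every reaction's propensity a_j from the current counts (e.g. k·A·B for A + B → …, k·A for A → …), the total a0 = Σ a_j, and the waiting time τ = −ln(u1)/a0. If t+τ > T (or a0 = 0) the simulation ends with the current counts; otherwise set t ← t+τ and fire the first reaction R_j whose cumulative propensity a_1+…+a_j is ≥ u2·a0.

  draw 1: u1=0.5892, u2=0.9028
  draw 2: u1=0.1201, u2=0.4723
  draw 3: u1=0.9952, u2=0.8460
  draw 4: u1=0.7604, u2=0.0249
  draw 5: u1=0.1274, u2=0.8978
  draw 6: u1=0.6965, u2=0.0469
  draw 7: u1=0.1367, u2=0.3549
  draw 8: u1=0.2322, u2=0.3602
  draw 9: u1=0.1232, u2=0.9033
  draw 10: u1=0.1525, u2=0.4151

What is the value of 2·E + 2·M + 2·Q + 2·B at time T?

Check how each reaction changes W = 2·E + 2·M + 2·Q + 2·B (weight of products minus weight of reactants):
R1: B -> Q: (2·1) − (2·1) = 2 − 2 = 0
R2: B -> M: (2·1) − (2·1) = 2 − 2 = 0
R3: Q -> E: (2·1) − (2·1) = 2 − 2 = 0
R4: Q -> B: (2·1) − (2·1) = 2 − 2 = 0
R5: B -> M: (2·1) − (2·1) = 2 − 2 = 0
Every reaction leaves W unchanged, so W is conserved and no simulation is needed: W(T) = W(0) = 2·9 + 2·6 + 2·7 + 2·2 = 48

Value at T = 48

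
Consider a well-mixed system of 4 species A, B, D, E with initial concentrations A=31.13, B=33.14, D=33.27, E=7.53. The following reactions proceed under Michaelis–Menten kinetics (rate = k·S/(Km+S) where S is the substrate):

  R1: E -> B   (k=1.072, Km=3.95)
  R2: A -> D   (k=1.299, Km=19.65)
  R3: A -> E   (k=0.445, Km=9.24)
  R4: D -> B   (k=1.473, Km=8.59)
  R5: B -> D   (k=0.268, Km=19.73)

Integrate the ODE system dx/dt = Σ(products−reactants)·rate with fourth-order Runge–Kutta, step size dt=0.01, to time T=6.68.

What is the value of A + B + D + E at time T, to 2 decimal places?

Check how each reaction changes W = A + B + D + E (weight of products minus weight of reactants):
R1: E -> B: (1·1) − (1·1) = 1 − 1 = 0
R2: A -> D: (1·1) − (1·1) = 1 − 1 = 0
R3: A -> E: (1·1) − (1·1) = 1 − 1 = 0
R4: D -> B: (1·1) − (1·1) = 1 − 1 = 0
R5: B -> D: (1·1) − (1·1) = 1 − 1 = 0
Every reaction leaves W unchanged, so W is conserved and no simulation is needed: W(T) = W(0) = 31.13 + 33.14 + 33.27 + 7.53 = 105.07

Value at T = 105.07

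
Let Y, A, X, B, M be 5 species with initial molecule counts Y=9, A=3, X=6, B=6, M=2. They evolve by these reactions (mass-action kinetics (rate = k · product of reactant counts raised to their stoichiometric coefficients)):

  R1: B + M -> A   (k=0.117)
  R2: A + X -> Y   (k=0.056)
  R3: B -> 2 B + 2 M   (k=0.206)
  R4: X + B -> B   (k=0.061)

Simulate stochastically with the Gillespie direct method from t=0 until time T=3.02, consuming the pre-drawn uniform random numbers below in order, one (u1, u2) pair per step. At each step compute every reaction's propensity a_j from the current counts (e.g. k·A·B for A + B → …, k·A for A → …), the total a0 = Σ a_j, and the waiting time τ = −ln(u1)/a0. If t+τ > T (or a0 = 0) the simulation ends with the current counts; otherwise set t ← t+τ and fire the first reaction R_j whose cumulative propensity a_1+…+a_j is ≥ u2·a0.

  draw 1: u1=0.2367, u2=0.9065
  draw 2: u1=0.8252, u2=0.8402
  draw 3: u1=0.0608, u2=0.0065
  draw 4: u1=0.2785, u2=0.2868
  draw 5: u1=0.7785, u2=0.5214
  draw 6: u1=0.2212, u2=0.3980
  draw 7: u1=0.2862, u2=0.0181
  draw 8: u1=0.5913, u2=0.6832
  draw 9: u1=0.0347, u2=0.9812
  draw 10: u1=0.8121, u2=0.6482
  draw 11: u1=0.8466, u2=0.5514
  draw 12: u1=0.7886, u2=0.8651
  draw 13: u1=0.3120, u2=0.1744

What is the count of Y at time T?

Y at T = 10

t=0.000: Y=9 A=3 X=6 B=6 M=2
Draw 1: a1=1.404, a2=1.008, a3=1.236, a4=2.196, a0=5.844; τ=−ln(0.2367)/5.844=0.247 → t=0.247; u2·a0=0.9065·5.844=5.298; a1+…+a3=3.648 < 5.298 ≤ a1+…+a4=5.844 → R4 fires; Y=9 A=3 X=5 B=6 M=2
Draw 2: a1=1.404, a2=0.840, a3=1.236, a4=1.830, a0=5.310; τ=−ln(0.8252)/5.310=0.036 → t=0.283; u2·a0=0.8402·5.310=4.461; a1+…+a3=3.480 < 4.461 ≤ a1+…+a4=5.310 → R4 fires; Y=9 A=3 X=4 B=6 M=2
Draw 3: a1=1.404, a2=0.672, a3=1.236, a4=1.464, a0=4.776; τ=−ln(0.0608)/4.776=0.586 → t=0.869; u2·a0=0.0065·4.776=0.031 ≤ a1=1.404 → R1 fires; Y=9 A=4 X=4 B=5 M=1
Draw 4: a1=0.585, a2=0.896, a3=1.030, a4=1.220, a0=3.731; τ=−ln(0.2785)/3.731=0.343 → t=1.212; u2·a0=0.2868·3.731=1.070; a1=0.585 < 1.070 ≤ a1+a2=1.481 → R2 fires; Y=10 A=3 X=3 B=5 M=1
Draw 5: a1=0.585, a2=0.504, a3=1.030, a4=0.915, a0=3.034; τ=−ln(0.7785)/3.034=0.083 → t=1.294; u2·a0=0.5214·3.034=1.582; a1+a2=1.089 < 1.582 ≤ a1+…+a3=2.119 → R3 fires; Y=10 A=3 X=3 B=6 M=3
Draw 6: a1=2.106, a2=0.504, a3=1.236, a4=1.098, a0=4.944; τ=−ln(0.2212)/4.944=0.305 → t=1.599; u2·a0=0.3980·4.944=1.968 ≤ a1=2.106 → R1 fires; Y=10 A=4 X=3 B=5 M=2
Draw 7: a1=1.170, a2=0.672, a3=1.030, a4=0.915, a0=3.787; τ=−ln(0.2862)/3.787=0.330 → t=1.930; u2·a0=0.0181·3.787=0.069 ≤ a1=1.170 → R1 fires; Y=10 A=5 X=3 B=4 M=1
Draw 8: a1=0.468, a2=0.840, a3=0.824, a4=0.732, a0=2.864; τ=−ln(0.5913)/2.864=0.183 → t=2.113; u2·a0=0.6832·2.864=1.957; a1+a2=1.308 < 1.957 ≤ a1+…+a3=2.132 → R3 fires; Y=10 A=5 X=3 B=5 M=3
Draw 9: a1=1.755, a2=0.840, a3=1.030, a4=0.915, a0=4.540; τ=−ln(0.0347)/4.540=0.740 → t=2.853; u2·a0=0.9812·4.540=4.455; a1+…+a3=3.625 < 4.455 ≤ a1+…+a4=4.540 → R4 fires; Y=10 A=5 X=2 B=5 M=3
Draw 10: a1=1.755, a2=0.560, a3=1.030, a4=0.610, a0=3.955; τ=−ln(0.8121)/3.955=0.053 → t=2.906; u2·a0=0.6482·3.955=2.564; a1+a2=2.315 < 2.564 ≤ a1+…+a3=3.345 → R3 fires; Y=10 A=5 X=2 B=6 M=5
Draw 11: a1=3.510, a2=0.560, a3=1.236, a4=0.732, a0=6.038; τ=−ln(0.8466)/6.038=0.028 → t=2.934; u2·a0=0.5514·6.038=3.329 ≤ a1=3.510 → R1 fires; Y=10 A=6 X=2 B=5 M=4
Draw 12: a1=2.340, a2=0.672, a3=1.030, a4=0.610, a0=4.652; τ=−ln(0.7886)/4.652=0.051 → t=2.985; u2·a0=0.8651·4.652=4.024; a1+a2=3.012 < 4.024 ≤ a1+…+a3=4.042 → R3 fires; Y=10 A=6 X=2 B=6 M=6
Draw 13: a1=4.212, a2=0.672, a3=1.236, a4=0.732, a0=6.852; τ=−ln(0.3120)/6.852=0.170 → t=3.155 > T=3.02: stop.
Read off Y at T=3.02: 10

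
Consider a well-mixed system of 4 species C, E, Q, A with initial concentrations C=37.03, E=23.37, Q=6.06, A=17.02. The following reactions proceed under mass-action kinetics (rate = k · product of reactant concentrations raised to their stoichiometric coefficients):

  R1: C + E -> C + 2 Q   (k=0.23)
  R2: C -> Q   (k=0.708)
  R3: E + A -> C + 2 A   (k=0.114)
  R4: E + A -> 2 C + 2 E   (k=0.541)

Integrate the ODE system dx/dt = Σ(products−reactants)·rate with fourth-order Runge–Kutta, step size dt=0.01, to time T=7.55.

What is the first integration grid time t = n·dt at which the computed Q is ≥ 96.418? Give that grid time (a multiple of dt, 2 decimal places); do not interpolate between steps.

Threshold first reached at t = 0.51

RK4 with dt=0.01: 755 steps to T=7.55. Trajectory (selected grid times):
t=0.00: C=37.03 E=23.37 Q=6.06 A=17.02
t=0.50: C=50.81 E=0.16 Q=96.29 A=5.03
t=0.51: C=50.46 E=0.14 Q=96.68 A=5.02
t=0.84: C=40.03 E=0.01 Q=107.54 A=4.99
t=1.68: C=22.09 E=0.00 Q=125.51 A=4.99
t=2.52: C=12.19 E=0.00 Q=135.42 A=4.99
t=3.36: C=6.72 E=0.00 Q=140.88 A=4.99
t=4.19: C=3.74 E=0.00 Q=143.87 A=4.99
t=5.03: C=2.06 E=0.00 Q=145.54 A=4.99
t=5.87: C=1.14 E=0.00 Q=146.47 A=4.98
t=6.71: C=0.64 E=0.01 Q=146.98 A=4.98
t=7.55: C=0.43 E=0.04 Q=147.29 A=4.95
Q(0.50)=96.288 < 96.418 but Q(0.51)=96.682 ≥ 96.418, so the first grid time is t=0.51.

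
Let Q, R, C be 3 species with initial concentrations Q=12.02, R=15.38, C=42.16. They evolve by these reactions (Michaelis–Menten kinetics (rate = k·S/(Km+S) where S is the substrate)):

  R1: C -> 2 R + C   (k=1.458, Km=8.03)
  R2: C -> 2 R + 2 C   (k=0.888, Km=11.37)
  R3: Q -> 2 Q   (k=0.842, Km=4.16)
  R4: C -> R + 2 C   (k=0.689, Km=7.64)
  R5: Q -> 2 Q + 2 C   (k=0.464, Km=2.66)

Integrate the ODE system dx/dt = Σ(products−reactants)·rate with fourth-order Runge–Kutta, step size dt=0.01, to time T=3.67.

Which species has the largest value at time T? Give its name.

RK4 with dt=0.01: 367 steps to T=3.67. Trajectory (selected grid times):
t=0.00: Q=12.02 R=15.38 C=42.16
t=0.41: Q=12.43 R=17.20 C=43.00
t=0.82: Q=12.85 R=19.03 C=43.84
t=1.22: Q=13.26 R=20.81 C=44.67
t=1.63: Q=13.68 R=22.65 C=45.52
t=2.04: Q=14.11 R=24.50 C=46.37
t=2.45: Q=14.54 R=26.34 C=47.23
t=2.85: Q=14.96 R=28.15 C=48.07
t=3.26: Q=15.39 R=30.01 C=48.93
t=3.67: Q=15.82 R=31.88 C=49.80
At T=3.67: Q=15.82 R=31.88 C=49.80; the largest is C.

Dominant species at T: C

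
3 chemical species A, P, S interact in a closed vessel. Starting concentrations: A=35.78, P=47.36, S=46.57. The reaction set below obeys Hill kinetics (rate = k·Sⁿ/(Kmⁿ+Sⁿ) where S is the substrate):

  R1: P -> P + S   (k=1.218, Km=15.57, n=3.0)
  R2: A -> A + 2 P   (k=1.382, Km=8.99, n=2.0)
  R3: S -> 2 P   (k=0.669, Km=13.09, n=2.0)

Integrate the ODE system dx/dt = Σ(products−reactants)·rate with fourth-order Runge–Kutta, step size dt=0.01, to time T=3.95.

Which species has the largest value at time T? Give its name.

RK4 with dt=0.01: 395 steps to T=3.95. Trajectory (selected grid times):
t=0.00: A=35.78 P=47.36 S=46.57
t=0.44: A=35.78 P=49.05 S=46.82
t=0.88: A=35.78 P=50.74 S=47.06
t=1.32: A=35.78 P=52.43 S=47.31
t=1.76: A=35.78 P=54.12 S=47.56
t=2.19: A=35.78 P=55.77 S=47.80
t=2.63: A=35.78 P=57.47 S=48.06
t=3.07: A=35.78 P=59.16 S=48.31
t=3.51: A=35.78 P=60.85 S=48.56
t=3.95: A=35.78 P=62.54 S=48.81
At T=3.95: A=35.78 P=62.54 S=48.81; the largest is P.

Dominant species at T: P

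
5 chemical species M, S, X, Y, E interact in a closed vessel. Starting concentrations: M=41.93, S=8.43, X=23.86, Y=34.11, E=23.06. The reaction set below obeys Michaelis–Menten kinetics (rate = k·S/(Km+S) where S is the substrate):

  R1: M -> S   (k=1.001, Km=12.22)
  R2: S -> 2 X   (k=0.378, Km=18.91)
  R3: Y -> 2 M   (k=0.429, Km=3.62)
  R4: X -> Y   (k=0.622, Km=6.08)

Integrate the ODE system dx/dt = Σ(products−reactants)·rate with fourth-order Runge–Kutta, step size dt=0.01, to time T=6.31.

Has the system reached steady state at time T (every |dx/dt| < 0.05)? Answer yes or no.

RK4 with dt=0.01: 631 steps to T=6.31. Trajectory (selected grid times):
t=0.00: M=41.93 S=8.43 X=23.86 Y=34.11 E=23.06
t=0.70: M=41.93 S=8.89 X=23.68 Y=34.19 E=23.06
t=1.40: M=41.93 S=9.35 X=23.51 Y=34.26 E=23.06
t=2.10: M=41.93 S=9.80 X=23.34 Y=34.33 E=23.06
t=2.80: M=41.93 S=10.25 X=23.18 Y=34.41 E=23.06
t=3.51: M=41.93 S=10.71 X=23.02 Y=34.48 E=23.06
t=4.21: M=41.93 S=11.15 X=22.87 Y=34.55 E=23.06
t=4.91: M=41.94 S=11.59 X=22.72 Y=34.63 E=23.06
t=5.61: M=41.94 S=12.03 X=22.58 Y=34.70 E=23.06
t=6.31: M=41.94 S=12.47 X=22.45 Y=34.77 E=23.06
Rates at T: R1=0.7751, R2=0.1502, R3=0.3885, R4=0.4894
dx/dt at T (Σ net stoichiometry × rate): M=+0.0020, S=+0.6249, X=-0.1890, Y=+0.1009, E=+0.0000
Largest |dx/dt| is |+0.6249| (S) ≥ 0.05 → not steady.

Steady state at T: no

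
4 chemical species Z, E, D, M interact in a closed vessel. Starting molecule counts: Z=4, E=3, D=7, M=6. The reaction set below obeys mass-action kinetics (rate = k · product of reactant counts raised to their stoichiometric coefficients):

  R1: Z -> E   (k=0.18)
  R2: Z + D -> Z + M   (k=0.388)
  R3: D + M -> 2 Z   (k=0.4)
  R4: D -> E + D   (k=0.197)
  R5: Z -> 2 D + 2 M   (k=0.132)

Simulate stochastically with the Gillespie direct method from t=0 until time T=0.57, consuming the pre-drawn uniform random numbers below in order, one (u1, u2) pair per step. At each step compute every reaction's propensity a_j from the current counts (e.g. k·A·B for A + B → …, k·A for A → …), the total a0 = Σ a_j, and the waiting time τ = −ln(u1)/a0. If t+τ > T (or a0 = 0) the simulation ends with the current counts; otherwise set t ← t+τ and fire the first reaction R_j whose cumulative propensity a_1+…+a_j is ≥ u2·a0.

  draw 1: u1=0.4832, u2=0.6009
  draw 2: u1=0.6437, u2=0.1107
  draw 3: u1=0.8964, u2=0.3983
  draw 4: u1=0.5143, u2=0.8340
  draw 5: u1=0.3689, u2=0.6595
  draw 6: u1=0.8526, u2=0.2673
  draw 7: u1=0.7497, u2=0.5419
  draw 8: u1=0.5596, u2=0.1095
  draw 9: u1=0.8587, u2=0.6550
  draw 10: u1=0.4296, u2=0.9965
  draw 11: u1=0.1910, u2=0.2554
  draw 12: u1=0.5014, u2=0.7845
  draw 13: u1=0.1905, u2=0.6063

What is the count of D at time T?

t=0.000: Z=4 E=3 D=7 M=6
Draw 1: a1=0.720, a2=10.864, a3=16.800, a4=1.379, a5=0.528, a0=30.291; τ=−ln(0.4832)/30.291=0.024 → t=0.024; u2·a0=0.6009·30.291=18.202; a1+a2=11.584 < 18.202 ≤ a1+…+a3=28.384 → R3 fires; Z=6 E=3 D=6 M=5
Draw 2: a1=1.080, a2=13.968, a3=12.000, a4=1.182, a5=0.792, a0=29.022; τ=−ln(0.6437)/29.022=0.015 → t=0.039; u2·a0=0.1107·29.022=3.213; a1=1.080 < 3.213 ≤ a1+a2=15.048 → R2 fires; Z=6 E=3 D=5 M=6
Draw 3: a1=1.080, a2=11.640, a3=12.000, a4=0.985, a5=0.792, a0=26.497; τ=−ln(0.8964)/26.497=0.004 → t=0.043; u2·a0=0.3983·26.497=10.554; a1=1.080 < 10.554 ≤ a1+a2=12.720 → R2 fires; Z=6 E=3 D=4 M=7
Draw 4: a1=1.080, a2=9.312, a3=11.200, a4=0.788, a5=0.792, a0=23.172; τ=−ln(0.5143)/23.172=0.029 → t=0.072; u2·a0=0.8340·23.172=19.325; a1+a2=10.392 < 19.325 ≤ a1+…+a3=21.592 → R3 fires; Z=8 E=3 D=3 M=6
Draw 5: a1=1.440, a2=9.312, a3=7.200, a4=0.591, a5=1.056, a0=19.599; τ=−ln(0.3689)/19.599=0.051 → t=0.123; u2·a0=0.6595·19.599=12.926; a1+a2=10.752 < 12.926 ≤ a1+…+a3=17.952 → R3 fires; Z=10 E=3 D=2 M=5
Draw 6: a1=1.800, a2=7.760, a3=4.000, a4=0.394, a5=1.320, a0=15.274; τ=−ln(0.8526)/15.274=0.010 → t=0.133; u2·a0=0.2673·15.274=4.083; a1=1.800 < 4.083 ≤ a1+a2=9.560 → R2 fires; Z=10 E=3 D=1 M=6
Draw 7: a1=1.800, a2=3.880, a3=2.400, a4=0.197, a5=1.320, a0=9.597; τ=−ln(0.7497)/9.597=0.030 → t=0.163; u2·a0=0.5419·9.597=5.201; a1=1.800 < 5.201 ≤ a1+a2=5.680 → R2 fires; Z=10 E=3 D=0 M=7
Draw 8: a1=1.800, a2=0.000, a3=0.000, a4=0.000, a5=1.320, a0=3.120; τ=−ln(0.5596)/3.120=0.186 → t=0.349; u2·a0=0.1095·3.120=0.342 ≤ a1=1.800 → R1 fires; Z=9 E=4 D=0 M=7
Draw 9: a1=1.620, a2=0.000, a3=0.000, a4=0.000, a5=1.188, a0=2.808; τ=−ln(0.8587)/2.808=0.054 → t=0.404; u2·a0=0.6550·2.808=1.839; a1+…+a4=1.620 < 1.839 ≤ a1+…+a5=2.808 → R5 fires; Z=8 E=4 D=2 M=9
Draw 10: a1=1.440, a2=6.208, a3=7.200, a4=0.394, a5=1.056, a0=16.298; τ=−ln(0.4296)/16.298=0.052 → t=0.456; u2·a0=0.9965·16.298=16.241; a1+…+a4=15.242 < 16.241 ≤ a1+…+a5=16.298 → R5 fires; Z=7 E=4 D=4 M=11
Draw 11: a1=1.260, a2=10.864, a3=17.600, a4=0.788, a5=0.924, a0=31.436; τ=−ln(0.1910)/31.436=0.053 → t=0.508; u2·a0=0.2554·31.436=8.029; a1=1.260 < 8.029 ≤ a1+a2=12.124 → R2 fires; Z=7 E=4 D=3 M=12
Draw 12: a1=1.260, a2=8.148, a3=14.400, a4=0.591, a5=0.924, a0=25.323; τ=−ln(0.5014)/25.323=0.027 → t=0.535; u2·a0=0.7845·25.323=19.866; a1+a2=9.408 < 19.866 ≤ a1+…+a3=23.808 → R3 fires; Z=9 E=4 D=2 M=11
Draw 13: a1=1.620, a2=6.984, a3=8.800, a4=0.394, a5=1.188, a0=18.986; τ=−ln(0.1905)/18.986=0.087 → t=0.623 > T=0.57: stop.
Read off D at T=0.57: 2

D at T = 2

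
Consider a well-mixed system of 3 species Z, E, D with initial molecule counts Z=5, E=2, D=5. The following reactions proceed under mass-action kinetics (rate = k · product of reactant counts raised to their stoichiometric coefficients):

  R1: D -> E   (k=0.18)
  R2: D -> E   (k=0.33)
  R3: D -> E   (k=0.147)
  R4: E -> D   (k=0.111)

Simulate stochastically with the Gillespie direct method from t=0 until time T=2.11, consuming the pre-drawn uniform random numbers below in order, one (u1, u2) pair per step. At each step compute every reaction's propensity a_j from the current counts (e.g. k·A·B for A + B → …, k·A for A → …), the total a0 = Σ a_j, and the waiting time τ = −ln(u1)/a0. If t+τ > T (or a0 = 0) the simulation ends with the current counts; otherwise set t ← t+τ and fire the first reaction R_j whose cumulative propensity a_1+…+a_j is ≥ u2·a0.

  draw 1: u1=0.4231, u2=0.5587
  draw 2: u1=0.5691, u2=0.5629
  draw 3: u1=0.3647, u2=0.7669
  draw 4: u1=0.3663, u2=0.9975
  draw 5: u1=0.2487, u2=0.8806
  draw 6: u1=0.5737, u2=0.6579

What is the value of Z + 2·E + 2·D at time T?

Value at T = 19

Check how each reaction changes W = Z + 2·E + 2·D (weight of products minus weight of reactants):
R1: D -> E: (2·1) − (2·1) = 2 − 2 = 0
R2: D -> E: (2·1) − (2·1) = 2 − 2 = 0
R3: D -> E: (2·1) − (2·1) = 2 − 2 = 0
R4: E -> D: (2·1) − (2·1) = 2 − 2 = 0
Every reaction leaves W unchanged, so W is conserved and no simulation is needed: W(T) = W(0) = 5 + 2·2 + 2·5 = 19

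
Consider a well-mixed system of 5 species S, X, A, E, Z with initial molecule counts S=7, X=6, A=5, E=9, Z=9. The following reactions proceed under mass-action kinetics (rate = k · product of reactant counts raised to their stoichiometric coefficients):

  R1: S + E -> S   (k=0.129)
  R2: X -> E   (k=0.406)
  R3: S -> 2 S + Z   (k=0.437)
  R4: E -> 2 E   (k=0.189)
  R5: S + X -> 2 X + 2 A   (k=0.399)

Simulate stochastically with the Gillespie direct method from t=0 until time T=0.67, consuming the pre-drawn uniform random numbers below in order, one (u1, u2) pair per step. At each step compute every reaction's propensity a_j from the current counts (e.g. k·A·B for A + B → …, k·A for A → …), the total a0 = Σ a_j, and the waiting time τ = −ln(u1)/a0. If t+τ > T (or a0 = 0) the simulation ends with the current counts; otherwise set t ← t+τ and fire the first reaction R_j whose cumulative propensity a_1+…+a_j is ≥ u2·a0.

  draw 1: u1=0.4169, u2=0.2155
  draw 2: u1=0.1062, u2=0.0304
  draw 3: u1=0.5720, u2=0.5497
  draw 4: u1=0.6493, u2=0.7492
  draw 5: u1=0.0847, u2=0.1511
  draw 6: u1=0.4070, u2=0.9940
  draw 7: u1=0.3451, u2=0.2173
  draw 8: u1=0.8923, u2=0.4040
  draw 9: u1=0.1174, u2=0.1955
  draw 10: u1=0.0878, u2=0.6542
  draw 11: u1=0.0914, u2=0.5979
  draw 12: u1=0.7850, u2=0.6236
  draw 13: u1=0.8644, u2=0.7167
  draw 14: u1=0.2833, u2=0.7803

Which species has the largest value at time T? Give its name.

Dominant species at T: A

t=0.000: S=7 X=6 A=5 E=9 Z=9
Draw 1: a1=8.127, a2=2.436, a3=3.059, a4=1.701, a5=16.758, a0=32.081; τ=−ln(0.4169)/32.081=0.027 → t=0.027; u2·a0=0.2155·32.081=6.913 ≤ a1=8.127 → R1 fires; S=7 X=6 A=5 E=8 Z=9
Draw 2: a1=7.224, a2=2.436, a3=3.059, a4=1.512, a5=16.758, a0=30.989; τ=−ln(0.1062)/30.989=0.072 → t=0.100; u2·a0=0.0304·30.989=0.942 ≤ a1=7.224 → R1 fires; S=7 X=6 A=5 E=7 Z=9
Draw 3: a1=6.321, a2=2.436, a3=3.059, a4=1.323, a5=16.758, a0=29.897; τ=−ln(0.5720)/29.897=0.019 → t=0.118; u2·a0=0.5497·29.897=16.434; a1+…+a4=13.139 < 16.434 ≤ a1+…+a5=29.897 → R5 fires; S=6 X=7 A=7 E=7 Z=9
Draw 4: a1=5.418, a2=2.842, a3=2.622, a4=1.323, a5=16.758, a0=28.963; τ=−ln(0.6493)/28.963=0.015 → t=0.133; u2·a0=0.7492·28.963=21.699; a1+…+a4=12.205 < 21.699 ≤ a1+…+a5=28.963 → R5 fires; S=5 X=8 A=9 E=7 Z=9
Draw 5: a1=4.515, a2=3.248, a3=2.185, a4=1.323, a5=15.960, a0=27.231; τ=−ln(0.0847)/27.231=0.091 → t=0.224; u2·a0=0.1511·27.231=4.115 ≤ a1=4.515 → R1 fires; S=5 X=8 A=9 E=6 Z=9
Draw 6: a1=3.870, a2=3.248, a3=2.185, a4=1.134, a5=15.960, a0=26.397; τ=−ln(0.4070)/26.397=0.034 → t=0.258; u2·a0=0.9940·26.397=26.239; a1+…+a4=10.437 < 26.239 ≤ a1+…+a5=26.397 → R5 fires; S=4 X=9 A=11 E=6 Z=9
Draw 7: a1=3.096, a2=3.654, a3=1.748, a4=1.134, a5=14.364, a0=23.996; τ=−ln(0.3451)/23.996=0.044 → t=0.302; u2·a0=0.2173·23.996=5.214; a1=3.096 < 5.214 ≤ a1+a2=6.750 → R2 fires; S=4 X=8 A=11 E=7 Z=9
Draw 8: a1=3.612, a2=3.248, a3=1.748, a4=1.323, a5=12.768, a0=22.699; τ=−ln(0.8923)/22.699=0.005 → t=0.307; u2·a0=0.4040·22.699=9.170; a1+…+a3=8.608 < 9.170 ≤ a1+…+a4=9.931 → R4 fires; S=4 X=8 A=11 E=8 Z=9
Draw 9: a1=4.128, a2=3.248, a3=1.748, a4=1.512, a5=12.768, a0=23.404; τ=−ln(0.1174)/23.404=0.092 → t=0.399; u2·a0=0.1955·23.404=4.575; a1=4.128 < 4.575 ≤ a1+a2=7.376 → R2 fires; S=4 X=7 A=11 E=9 Z=9
Draw 10: a1=4.644, a2=2.842, a3=1.748, a4=1.701, a5=11.172, a0=22.107; τ=−ln(0.0878)/22.107=0.110 → t=0.509; u2·a0=0.6542·22.107=14.462; a1+…+a4=10.935 < 14.462 ≤ a1+…+a5=22.107 → R5 fires; S=3 X=8 A=13 E=9 Z=9
Draw 11: a1=3.483, a2=3.248, a3=1.311, a4=1.701, a5=9.576, a0=19.319; τ=−ln(0.0914)/19.319=0.124 → t=0.633; u2·a0=0.5979·19.319=11.551; a1+…+a4=9.743 < 11.551 ≤ a1+…+a5=19.319 → R5 fires; S=2 X=9 A=15 E=9 Z=9
Draw 12: a1=2.322, a2=3.654, a3=0.874, a4=1.701, a5=7.182, a0=15.733; τ=−ln(0.7850)/15.733=0.015 → t=0.648; u2·a0=0.6236·15.733=9.811; a1+…+a4=8.551 < 9.811 ≤ a1+…+a5=15.733 → R5 fires; S=1 X=10 A=17 E=9 Z=9
Draw 13: a1=1.161, a2=4.060, a3=0.437, a4=1.701, a5=3.990, a0=11.349; τ=−ln(0.8644)/11.349=0.013 → t=0.661; u2·a0=0.7167·11.349=8.134; a1+…+a4=7.359 < 8.134 ≤ a1+…+a5=11.349 → R5 fires; S=0 X=11 A=19 E=9 Z=9
Draw 14: a1=0.000, a2=4.466, a3=0.000, a4=1.701, a5=0.000, a0=6.167; τ=−ln(0.2833)/6.167=0.205 → t=0.865 > T=0.67: stop.
At T=0.67: S=0 X=11 A=19 E=9 Z=9; the largest is A.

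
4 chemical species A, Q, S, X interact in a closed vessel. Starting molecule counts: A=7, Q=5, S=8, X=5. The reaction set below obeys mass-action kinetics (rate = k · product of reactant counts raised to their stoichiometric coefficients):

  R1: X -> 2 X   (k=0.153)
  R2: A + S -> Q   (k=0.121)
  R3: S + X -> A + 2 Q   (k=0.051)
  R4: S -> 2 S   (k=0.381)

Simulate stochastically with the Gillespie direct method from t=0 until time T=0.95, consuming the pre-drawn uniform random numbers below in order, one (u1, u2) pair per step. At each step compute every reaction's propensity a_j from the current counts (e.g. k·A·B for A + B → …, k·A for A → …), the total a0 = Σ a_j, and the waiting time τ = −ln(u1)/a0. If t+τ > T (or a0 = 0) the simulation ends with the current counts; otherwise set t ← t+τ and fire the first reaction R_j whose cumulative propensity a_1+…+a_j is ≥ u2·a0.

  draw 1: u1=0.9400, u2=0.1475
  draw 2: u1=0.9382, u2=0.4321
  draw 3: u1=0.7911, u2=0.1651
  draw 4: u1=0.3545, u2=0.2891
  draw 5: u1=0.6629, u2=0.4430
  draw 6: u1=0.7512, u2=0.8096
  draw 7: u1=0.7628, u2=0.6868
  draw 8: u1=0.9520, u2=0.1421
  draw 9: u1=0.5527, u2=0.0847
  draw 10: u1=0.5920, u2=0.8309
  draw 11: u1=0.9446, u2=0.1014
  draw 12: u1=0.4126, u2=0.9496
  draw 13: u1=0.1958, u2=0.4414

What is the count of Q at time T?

t=0.000: A=7 Q=5 S=8 X=5
Draw 1: a1=0.765, a2=6.776, a3=2.040, a4=3.048, a0=12.629; τ=−ln(0.9400)/12.629=0.005 → t=0.005; u2·a0=0.1475·12.629=1.863; a1=0.765 < 1.863 ≤ a1+a2=7.541 → R2 fires; A=6 Q=6 S=7 X=5
Draw 2: a1=0.765, a2=5.082, a3=1.785, a4=2.667, a0=10.299; τ=−ln(0.9382)/10.299=0.006 → t=0.011; u2·a0=0.4321·10.299=4.450; a1=0.765 < 4.450 ≤ a1+a2=5.847 → R2 fires; A=5 Q=7 S=6 X=5
Draw 3: a1=0.765, a2=3.630, a3=1.530, a4=2.286, a0=8.211; τ=−ln(0.7911)/8.211=0.029 → t=0.040; u2·a0=0.1651·8.211=1.356; a1=0.765 < 1.356 ≤ a1+a2=4.395 → R2 fires; A=4 Q=8 S=5 X=5
Draw 4: a1=0.765, a2=2.420, a3=1.275, a4=1.905, a0=6.365; τ=−ln(0.3545)/6.365=0.163 → t=0.203; u2·a0=0.2891·6.365=1.840; a1=0.765 < 1.840 ≤ a1+a2=3.185 → R2 fires; A=3 Q=9 S=4 X=5
Draw 5: a1=0.765, a2=1.452, a3=1.020, a4=1.524, a0=4.761; τ=−ln(0.6629)/4.761=0.086 → t=0.289; u2·a0=0.4430·4.761=2.109; a1=0.765 < 2.109 ≤ a1+a2=2.217 → R2 fires; A=2 Q=10 S=3 X=5
Draw 6: a1=0.765, a2=0.726, a3=0.765, a4=1.143, a0=3.399; τ=−ln(0.7512)/3.399=0.084 → t=0.373; u2·a0=0.8096·3.399=2.752; a1+…+a3=2.256 < 2.752 ≤ a1+…+a4=3.399 → R4 fires; A=2 Q=10 S=4 X=5
Draw 7: a1=0.765, a2=0.968, a3=1.020, a4=1.524, a0=4.277; τ=−ln(0.7628)/4.277=0.063 → t=0.436; u2·a0=0.6868·4.277=2.937; a1+…+a3=2.753 < 2.937 ≤ a1+…+a4=4.277 → R4 fires; A=2 Q=10 S=5 X=5
Draw 8: a1=0.765, a2=1.210, a3=1.275, a4=1.905, a0=5.155; τ=−ln(0.9520)/5.155=0.010 → t=0.446; u2·a0=0.1421·5.155=0.733 ≤ a1=0.765 → R1 fires; A=2 Q=10 S=5 X=6
Draw 9: a1=0.918, a2=1.210, a3=1.530, a4=1.905, a0=5.563; τ=−ln(0.5527)/5.563=0.107 → t=0.553; u2·a0=0.0847·5.563=0.471 ≤ a1=0.918 → R1 fires; A=2 Q=10 S=5 X=7
Draw 10: a1=1.071, a2=1.210, a3=1.785, a4=1.905, a0=5.971; τ=−ln(0.5920)/5.971=0.088 → t=0.640; u2·a0=0.8309·5.971=4.961; a1+…+a3=4.066 < 4.961 ≤ a1+…+a4=5.971 → R4 fires; A=2 Q=10 S=6 X=7
Draw 11: a1=1.071, a2=1.452, a3=2.142, a4=2.286, a0=6.951; τ=−ln(0.9446)/6.951=0.008 → t=0.649; u2·a0=0.1014·6.951=0.705 ≤ a1=1.071 → R1 fires; A=2 Q=10 S=6 X=8
Draw 12: a1=1.224, a2=1.452, a3=2.448, a4=2.286, a0=7.410; τ=−ln(0.4126)/7.410=0.119 → t=0.768; u2·a0=0.9496·7.410=7.037; a1+…+a3=5.124 < 7.037 ≤ a1+…+a4=7.410 → R4 fires; A=2 Q=10 S=7 X=8
Draw 13: a1=1.224, a2=1.694, a3=2.856, a4=2.667, a0=8.441; τ=−ln(0.1958)/8.441=0.193 → t=0.961 > T=0.95: stop.
Read off Q at T=0.95: 10

Q at T = 10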